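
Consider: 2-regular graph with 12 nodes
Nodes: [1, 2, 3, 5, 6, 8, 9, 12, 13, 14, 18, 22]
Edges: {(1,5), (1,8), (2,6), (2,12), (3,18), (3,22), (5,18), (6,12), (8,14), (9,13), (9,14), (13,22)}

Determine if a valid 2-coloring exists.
The clique on vertices [2, 6, 12] has size 3 > 2, so it alone needs 3 colors.

No, G is not 2-colorable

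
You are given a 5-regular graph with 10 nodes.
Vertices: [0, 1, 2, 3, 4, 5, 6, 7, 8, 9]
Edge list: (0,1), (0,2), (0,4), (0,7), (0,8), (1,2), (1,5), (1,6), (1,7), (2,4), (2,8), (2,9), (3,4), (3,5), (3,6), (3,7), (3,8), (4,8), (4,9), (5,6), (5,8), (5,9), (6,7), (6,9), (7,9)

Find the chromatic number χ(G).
Clique number ω(G) = 4 (lower bound: χ ≥ ω).
The clique on [0, 2, 4, 8] has size 4, forcing χ ≥ 4, and the coloring below uses 4 colors, so χ(G) = 4.
A valid 4-coloring: color 1: [1, 4]; color 2: [2, 5, 7]; color 3: [0, 3, 9]; color 4: [6, 8].

χ(G) = 4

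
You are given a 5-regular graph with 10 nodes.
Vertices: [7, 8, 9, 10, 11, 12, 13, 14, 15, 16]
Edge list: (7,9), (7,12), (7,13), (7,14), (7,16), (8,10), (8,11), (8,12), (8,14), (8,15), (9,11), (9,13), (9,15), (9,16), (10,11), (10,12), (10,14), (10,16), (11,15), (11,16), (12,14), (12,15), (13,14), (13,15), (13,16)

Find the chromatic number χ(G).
Clique number ω(G) = 4 (lower bound: χ ≥ ω).
The clique on [7, 9, 13, 16] has size 4, forcing χ ≥ 4, and the coloring below uses 4 colors, so χ(G) = 4.
A valid 4-coloring: color 1: [11, 12, 13]; color 2: [8, 16]; color 3: [7, 10, 15]; color 4: [9, 14].

χ(G) = 4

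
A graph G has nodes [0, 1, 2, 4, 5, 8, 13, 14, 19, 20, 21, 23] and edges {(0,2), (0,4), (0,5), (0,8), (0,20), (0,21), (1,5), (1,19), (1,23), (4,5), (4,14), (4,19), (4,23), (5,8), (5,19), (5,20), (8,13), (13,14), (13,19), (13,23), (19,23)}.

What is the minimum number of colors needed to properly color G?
Clique number ω(G) = 3 (lower bound: χ ≥ ω).
Suppose a proper 3-coloring c exists. The clique [0, 4, 5] takes 3 distinct colors; by symmetry let c(0) = 1, c(4) = 2, c(5) = 3.
- Vertex 19: neighbors [4, 5] already have colors [2, 3] ⇒ c(19) = 1.
- Vertex 23: neighbors [19, 4] already have colors [1, 2] ⇒ c(23) = 3.
- Vertex 13: neighbors [19, 23] already have colors [1, 3] ⇒ c(13) = 2.
- Vertex 8: neighbors [0, 13, 5] already have colors [1, 2, 3] — all 3 colors blocked. Contradiction.
The forced assignments end in a contradiction, so G has no proper 3-coloring (χ ≥ 4).
The coloring below uses 4 colors, so χ(G) = 4.
A valid 4-coloring: color 1: [2, 5, 14, 21, 23]; color 2: [0, 19]; color 3: [1, 4, 13, 20]; color 4: [8].

χ(G) = 4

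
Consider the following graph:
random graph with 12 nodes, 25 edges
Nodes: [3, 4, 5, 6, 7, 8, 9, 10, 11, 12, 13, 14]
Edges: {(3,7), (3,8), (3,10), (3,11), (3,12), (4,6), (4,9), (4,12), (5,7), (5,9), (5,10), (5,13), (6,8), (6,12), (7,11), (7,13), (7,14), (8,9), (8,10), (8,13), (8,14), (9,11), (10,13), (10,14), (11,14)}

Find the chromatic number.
Clique number ω(G) = 3 (lower bound: χ ≥ ω).
The clique on [4, 6, 12] has size 3, forcing χ ≥ 3, and the coloring below uses 3 colors, so χ(G) = 3.
A valid 3-coloring: color 1: [5, 8, 11, 12]; color 2: [3, 4, 13, 14]; color 3: [6, 7, 9, 10].

χ(G) = 3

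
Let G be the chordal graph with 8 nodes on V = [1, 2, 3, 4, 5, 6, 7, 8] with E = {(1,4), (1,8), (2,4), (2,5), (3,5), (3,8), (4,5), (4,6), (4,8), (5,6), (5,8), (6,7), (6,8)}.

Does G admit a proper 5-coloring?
A valid 5-coloring: color 1: [1, 5, 7]; color 2: [3, 4]; color 3: [2, 8]; color 4: [6].
(χ(G) = 4 ≤ 5.)

Yes, G is 5-colorable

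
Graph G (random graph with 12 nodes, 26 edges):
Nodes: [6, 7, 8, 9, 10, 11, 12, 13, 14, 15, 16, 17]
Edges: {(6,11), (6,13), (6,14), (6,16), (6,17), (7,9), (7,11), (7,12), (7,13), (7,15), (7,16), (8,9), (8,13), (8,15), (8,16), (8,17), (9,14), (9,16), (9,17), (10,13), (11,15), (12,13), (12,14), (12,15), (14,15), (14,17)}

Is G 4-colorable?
A valid 4-coloring: color 1: [7, 8, 10, 14]; color 2: [6, 9, 12]; color 3: [13, 15, 16, 17]; color 4: [11].
(χ(G) = 4 ≤ 4.)

Yes, G is 4-colorable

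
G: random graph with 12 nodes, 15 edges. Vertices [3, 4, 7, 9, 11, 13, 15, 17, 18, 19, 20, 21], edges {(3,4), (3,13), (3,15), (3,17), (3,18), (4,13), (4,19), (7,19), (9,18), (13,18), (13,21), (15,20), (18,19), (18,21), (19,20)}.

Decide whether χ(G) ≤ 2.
No, G is not 2-colorable

The clique on vertices [3, 13, 18] has size 3 > 2, so it alone needs 3 colors.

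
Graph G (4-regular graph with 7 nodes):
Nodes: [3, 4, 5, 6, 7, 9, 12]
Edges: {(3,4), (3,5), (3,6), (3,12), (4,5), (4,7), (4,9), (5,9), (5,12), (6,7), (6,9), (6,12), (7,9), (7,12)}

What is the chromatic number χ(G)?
χ(G) = 4

Clique number ω(G) = 3 (lower bound: χ ≥ ω).
Suppose a proper 3-coloring c exists. The clique [3, 4, 5] takes 3 distinct colors; by symmetry let c(3) = 1, c(4) = 2, c(5) = 3.
- Vertex 9: neighbors [4, 5] already have colors [2, 3] ⇒ c(9) = 1.
- Vertex 7: neighbors [9, 4] already have colors [1, 2] ⇒ c(7) = 3.
- Vertex 6: neighbors [3, 7] already have colors [1, 3] ⇒ c(6) = 2.
- Vertex 12: neighbors [3, 6, 5] already have colors [1, 2, 3] — all 3 colors blocked. Contradiction.
The forced assignments end in a contradiction, so G has no proper 3-coloring (χ ≥ 4).
The coloring below uses 4 colors, so χ(G) = 4.
A valid 4-coloring: color 1: [5, 7]; color 2: [3, 9]; color 3: [4, 12]; color 4: [6].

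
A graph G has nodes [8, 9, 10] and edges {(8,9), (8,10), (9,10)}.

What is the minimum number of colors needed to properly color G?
Clique number ω(G) = 3 (lower bound: χ ≥ ω).
The clique on [8, 9, 10] has size 3, forcing χ ≥ 3, and the coloring below uses 3 colors, so χ(G) = 3.
A valid 3-coloring: color 1: [9]; color 2: [8]; color 3: [10].

χ(G) = 3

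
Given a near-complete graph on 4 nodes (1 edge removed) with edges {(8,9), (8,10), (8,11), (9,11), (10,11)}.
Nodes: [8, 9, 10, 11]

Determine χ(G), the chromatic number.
Clique number ω(G) = 3 (lower bound: χ ≥ ω).
The clique on [8, 9, 11] has size 3, forcing χ ≥ 3, and the coloring below uses 3 colors, so χ(G) = 3.
A valid 3-coloring: color 1: [8]; color 2: [11]; color 3: [9, 10].

χ(G) = 3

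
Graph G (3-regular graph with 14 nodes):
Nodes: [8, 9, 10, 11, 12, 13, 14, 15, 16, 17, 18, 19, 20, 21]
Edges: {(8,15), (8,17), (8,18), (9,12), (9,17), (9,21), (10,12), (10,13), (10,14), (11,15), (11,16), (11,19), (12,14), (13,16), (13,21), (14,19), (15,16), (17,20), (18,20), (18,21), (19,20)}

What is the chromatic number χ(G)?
χ(G) = 3

Clique number ω(G) = 3 (lower bound: χ ≥ ω).
The clique on [10, 12, 14] has size 3, forcing χ ≥ 3, and the coloring below uses 3 colors, so χ(G) = 3.
A valid 3-coloring: color 1: [8, 9, 11, 13, 14, 20]; color 2: [12, 16, 17, 19, 21]; color 3: [10, 15, 18].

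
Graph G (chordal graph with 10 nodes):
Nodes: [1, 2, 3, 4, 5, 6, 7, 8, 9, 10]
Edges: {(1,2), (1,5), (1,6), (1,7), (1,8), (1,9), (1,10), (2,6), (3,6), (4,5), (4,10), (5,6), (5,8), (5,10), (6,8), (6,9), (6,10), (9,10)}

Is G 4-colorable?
Yes, G is 4-colorable

A valid 4-coloring: color 1: [1, 3, 4]; color 2: [6, 7]; color 3: [2, 5, 9]; color 4: [8, 10].
(χ(G) = 4 ≤ 4.)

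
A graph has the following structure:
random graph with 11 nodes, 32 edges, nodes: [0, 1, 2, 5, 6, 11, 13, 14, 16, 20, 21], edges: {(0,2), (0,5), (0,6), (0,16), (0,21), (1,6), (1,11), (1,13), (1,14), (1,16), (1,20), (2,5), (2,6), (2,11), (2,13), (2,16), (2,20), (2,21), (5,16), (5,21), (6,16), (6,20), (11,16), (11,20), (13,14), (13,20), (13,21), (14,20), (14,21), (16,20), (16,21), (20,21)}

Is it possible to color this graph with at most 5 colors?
Yes, G is 5-colorable

A valid 5-coloring: color 1: [1, 2]; color 2: [0, 20]; color 3: [13, 16]; color 4: [6, 11, 21]; color 5: [5, 14].
(χ(G) = 5 ≤ 5.)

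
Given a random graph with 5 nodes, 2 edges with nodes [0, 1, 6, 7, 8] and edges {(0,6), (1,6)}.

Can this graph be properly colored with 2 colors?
A valid 2-coloring: color 1: [6, 7, 8]; color 2: [0, 1].
(χ(G) = 2 ≤ 2.)

Yes, G is 2-colorable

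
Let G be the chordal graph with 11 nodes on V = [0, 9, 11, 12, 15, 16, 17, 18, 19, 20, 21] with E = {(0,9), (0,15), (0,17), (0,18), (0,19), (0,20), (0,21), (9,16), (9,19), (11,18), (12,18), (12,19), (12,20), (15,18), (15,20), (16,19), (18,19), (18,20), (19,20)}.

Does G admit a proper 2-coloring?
No, G is not 2-colorable

The clique on vertices [0, 18, 19, 20] has size 4 > 2, so it alone needs 4 colors.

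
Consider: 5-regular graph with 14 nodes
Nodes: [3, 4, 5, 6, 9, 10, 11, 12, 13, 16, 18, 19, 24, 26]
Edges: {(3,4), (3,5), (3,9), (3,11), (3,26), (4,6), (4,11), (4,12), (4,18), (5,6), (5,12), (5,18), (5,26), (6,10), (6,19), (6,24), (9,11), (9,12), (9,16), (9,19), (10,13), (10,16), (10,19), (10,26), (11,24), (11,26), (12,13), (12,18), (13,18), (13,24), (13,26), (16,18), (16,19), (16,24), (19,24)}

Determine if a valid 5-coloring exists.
Yes, G is 5-colorable

A valid 5-coloring: color 1: [6, 11, 13, 16]; color 2: [4, 5, 9, 10, 24]; color 3: [18, 19, 26]; color 4: [3, 12].
(χ(G) = 4 ≤ 5.)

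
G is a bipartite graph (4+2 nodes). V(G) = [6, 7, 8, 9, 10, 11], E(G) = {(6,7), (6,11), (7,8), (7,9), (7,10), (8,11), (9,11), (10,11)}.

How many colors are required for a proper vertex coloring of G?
Clique number ω(G) = 2 (lower bound: χ ≥ ω).
The graph is bipartite (no odd cycle), so 2 colors suffice: χ(G) = 2.
A valid 2-coloring: color 1: [7, 11]; color 2: [6, 8, 9, 10].

χ(G) = 2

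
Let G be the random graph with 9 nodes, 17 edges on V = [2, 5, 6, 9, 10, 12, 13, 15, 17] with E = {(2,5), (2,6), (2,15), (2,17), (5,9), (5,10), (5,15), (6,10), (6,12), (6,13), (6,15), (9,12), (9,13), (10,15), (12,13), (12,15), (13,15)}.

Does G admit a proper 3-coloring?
The clique on vertices [6, 12, 13, 15] has size 4 > 3, so it alone needs 4 colors.

No, G is not 3-colorable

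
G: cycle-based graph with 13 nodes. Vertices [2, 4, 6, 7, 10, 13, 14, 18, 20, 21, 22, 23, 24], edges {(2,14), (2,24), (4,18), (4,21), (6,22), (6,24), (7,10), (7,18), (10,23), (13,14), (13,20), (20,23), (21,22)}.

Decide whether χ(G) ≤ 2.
No, G is not 2-colorable

Odd cycle [10, 23, 20, 13, 14, 2, 24, 6, 22, 21, 4, 18, 7] needs 3 colors (χ ≥ 3).
Hence χ(G) ≥ 3 > 2, so no proper 2-coloring exists.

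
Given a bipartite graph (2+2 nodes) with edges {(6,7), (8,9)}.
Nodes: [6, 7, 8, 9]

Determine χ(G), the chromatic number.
χ(G) = 2

Clique number ω(G) = 2 (lower bound: χ ≥ ω).
The graph is bipartite (no odd cycle), so 2 colors suffice: χ(G) = 2.
A valid 2-coloring: color 1: [6, 9]; color 2: [7, 8].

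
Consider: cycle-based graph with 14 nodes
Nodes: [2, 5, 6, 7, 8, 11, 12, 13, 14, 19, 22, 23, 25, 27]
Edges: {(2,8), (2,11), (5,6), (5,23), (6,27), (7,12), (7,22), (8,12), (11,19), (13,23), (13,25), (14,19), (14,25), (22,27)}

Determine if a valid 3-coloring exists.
A valid 3-coloring: color 1: [2, 6, 12, 19, 22, 23, 25]; color 2: [5, 7, 8, 11, 13, 14, 27].
(χ(G) = 2 ≤ 3.)

Yes, G is 3-colorable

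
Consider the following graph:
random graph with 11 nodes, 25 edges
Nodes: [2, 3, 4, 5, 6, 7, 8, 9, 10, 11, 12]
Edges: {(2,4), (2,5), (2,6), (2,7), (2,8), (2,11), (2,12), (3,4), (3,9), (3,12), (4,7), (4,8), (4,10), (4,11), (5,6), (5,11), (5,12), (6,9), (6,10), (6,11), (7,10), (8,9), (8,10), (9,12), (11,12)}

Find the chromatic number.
Clique number ω(G) = 4 (lower bound: χ ≥ ω).
The clique on [2, 5, 11, 12] has size 4, forcing χ ≥ 4, and the coloring below uses 4 colors, so χ(G) = 4.
A valid 4-coloring: color 1: [2, 9, 10]; color 2: [4, 6, 12]; color 3: [3, 7, 8, 11]; color 4: [5].

χ(G) = 4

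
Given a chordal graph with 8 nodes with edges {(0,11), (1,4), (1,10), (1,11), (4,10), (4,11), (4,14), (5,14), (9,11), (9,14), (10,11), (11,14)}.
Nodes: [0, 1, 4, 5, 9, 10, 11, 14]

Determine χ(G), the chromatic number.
χ(G) = 4

Clique number ω(G) = 4 (lower bound: χ ≥ ω).
The clique on [1, 4, 10, 11] has size 4, forcing χ ≥ 4, and the coloring below uses 4 colors, so χ(G) = 4.
A valid 4-coloring: color 1: [5, 11]; color 2: [0, 4, 9]; color 3: [1, 14]; color 4: [10].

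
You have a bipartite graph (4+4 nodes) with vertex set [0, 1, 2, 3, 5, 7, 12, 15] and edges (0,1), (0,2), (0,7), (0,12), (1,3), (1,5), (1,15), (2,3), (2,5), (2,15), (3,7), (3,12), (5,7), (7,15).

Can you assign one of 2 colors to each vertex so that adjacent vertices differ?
Yes, G is 2-colorable

A valid 2-coloring: color 1: [1, 2, 7, 12]; color 2: [0, 3, 5, 15].
(χ(G) = 2 ≤ 2.)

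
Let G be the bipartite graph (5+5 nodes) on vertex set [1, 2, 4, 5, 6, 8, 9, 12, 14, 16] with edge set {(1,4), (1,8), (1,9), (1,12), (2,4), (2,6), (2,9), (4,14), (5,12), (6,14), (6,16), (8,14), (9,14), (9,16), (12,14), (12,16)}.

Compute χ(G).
Clique number ω(G) = 2 (lower bound: χ ≥ ω).
The graph is bipartite (no odd cycle), so 2 colors suffice: χ(G) = 2.
A valid 2-coloring: color 1: [1, 2, 5, 14, 16]; color 2: [4, 6, 8, 9, 12].

χ(G) = 2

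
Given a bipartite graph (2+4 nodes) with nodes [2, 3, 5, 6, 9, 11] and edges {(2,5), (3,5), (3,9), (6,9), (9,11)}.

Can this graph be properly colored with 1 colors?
No, G is not 1-colorable

Edge (3,9) forces its endpoints to differ, so 1 color is not enough.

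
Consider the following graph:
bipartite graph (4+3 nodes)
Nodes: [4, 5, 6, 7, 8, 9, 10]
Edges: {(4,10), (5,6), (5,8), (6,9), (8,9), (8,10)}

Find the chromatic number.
χ(G) = 2

Clique number ω(G) = 2 (lower bound: χ ≥ ω).
The graph is bipartite (no odd cycle), so 2 colors suffice: χ(G) = 2.
A valid 2-coloring: color 1: [4, 6, 7, 8]; color 2: [5, 9, 10].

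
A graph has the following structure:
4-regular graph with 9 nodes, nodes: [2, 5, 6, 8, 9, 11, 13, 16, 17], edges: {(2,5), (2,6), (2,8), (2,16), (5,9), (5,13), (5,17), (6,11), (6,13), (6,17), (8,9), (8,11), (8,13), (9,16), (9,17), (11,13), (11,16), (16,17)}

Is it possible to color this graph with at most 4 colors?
A valid 4-coloring: color 1: [2, 13, 17]; color 2: [9, 11]; color 3: [5, 6, 8, 16].
(χ(G) = 3 ≤ 4.)

Yes, G is 4-colorable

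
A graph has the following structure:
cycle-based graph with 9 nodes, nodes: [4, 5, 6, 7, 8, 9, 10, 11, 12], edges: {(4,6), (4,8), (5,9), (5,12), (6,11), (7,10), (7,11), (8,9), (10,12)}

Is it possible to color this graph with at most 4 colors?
A valid 4-coloring: color 1: [4, 7, 9, 12]; color 2: [5, 6, 8, 10]; color 3: [11].
(χ(G) = 3 ≤ 4.)

Yes, G is 4-colorable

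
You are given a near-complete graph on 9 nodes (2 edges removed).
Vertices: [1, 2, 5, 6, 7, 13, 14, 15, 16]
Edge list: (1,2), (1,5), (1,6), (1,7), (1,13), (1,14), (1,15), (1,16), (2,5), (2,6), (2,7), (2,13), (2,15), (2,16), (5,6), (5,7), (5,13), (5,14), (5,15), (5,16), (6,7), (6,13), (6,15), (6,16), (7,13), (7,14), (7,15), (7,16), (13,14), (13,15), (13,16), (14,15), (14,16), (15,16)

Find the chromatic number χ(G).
χ(G) = 8

Clique number ω(G) = 8 (lower bound: χ ≥ ω).
The clique on [1, 2, 5, 6, 7, 13, 15, 16] has size 8, forcing χ ≥ 8, and the coloring below uses 8 colors, so χ(G) = 8.
A valid 8-coloring: color 1: [16]; color 2: [7]; color 3: [15]; color 4: [1]; color 5: [5]; color 6: [13]; color 7: [2, 14]; color 8: [6].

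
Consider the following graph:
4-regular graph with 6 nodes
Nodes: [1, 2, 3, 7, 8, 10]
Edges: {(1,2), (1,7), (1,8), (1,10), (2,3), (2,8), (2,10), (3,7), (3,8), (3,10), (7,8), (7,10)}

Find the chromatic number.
χ(G) = 3

Clique number ω(G) = 3 (lower bound: χ ≥ ω).
The clique on [1, 2, 8] has size 3, forcing χ ≥ 3, and the coloring below uses 3 colors, so χ(G) = 3.
A valid 3-coloring: color 1: [2, 7]; color 2: [8, 10]; color 3: [1, 3].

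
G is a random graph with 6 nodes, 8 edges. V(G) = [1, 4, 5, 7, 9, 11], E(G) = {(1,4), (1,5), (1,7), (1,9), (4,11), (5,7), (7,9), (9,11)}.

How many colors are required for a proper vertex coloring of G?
χ(G) = 3

Clique number ω(G) = 3 (lower bound: χ ≥ ω).
The clique on [1, 7, 9] has size 3, forcing χ ≥ 3, and the coloring below uses 3 colors, so χ(G) = 3.
A valid 3-coloring: color 1: [1, 11]; color 2: [4, 5, 9]; color 3: [7].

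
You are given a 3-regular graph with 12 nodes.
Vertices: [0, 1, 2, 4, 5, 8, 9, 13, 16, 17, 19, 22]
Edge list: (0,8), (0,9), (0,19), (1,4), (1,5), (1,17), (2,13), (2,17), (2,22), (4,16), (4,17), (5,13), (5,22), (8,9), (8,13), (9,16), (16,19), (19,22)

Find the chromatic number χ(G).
Clique number ω(G) = 3 (lower bound: χ ≥ ω).
The clique on [0, 8, 9] has size 3, forcing χ ≥ 3, and the coloring below uses 3 colors, so χ(G) = 3.
A valid 3-coloring: color 1: [0, 1, 13, 16, 22]; color 2: [5, 8, 17, 19]; color 3: [2, 4, 9].

χ(G) = 3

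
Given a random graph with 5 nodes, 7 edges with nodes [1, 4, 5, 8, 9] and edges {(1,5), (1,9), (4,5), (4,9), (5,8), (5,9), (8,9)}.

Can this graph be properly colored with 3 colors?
A valid 3-coloring: color 1: [9]; color 2: [5]; color 3: [1, 4, 8].
(χ(G) = 3 ≤ 3.)

Yes, G is 3-colorable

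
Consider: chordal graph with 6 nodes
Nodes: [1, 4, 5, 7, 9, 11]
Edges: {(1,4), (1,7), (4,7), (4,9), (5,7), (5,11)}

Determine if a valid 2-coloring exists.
No, G is not 2-colorable

The clique on vertices [1, 4, 7] has size 3 > 2, so it alone needs 3 colors.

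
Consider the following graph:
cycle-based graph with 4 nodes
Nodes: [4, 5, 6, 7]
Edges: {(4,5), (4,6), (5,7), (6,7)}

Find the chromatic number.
χ(G) = 2

Clique number ω(G) = 2 (lower bound: χ ≥ ω).
The graph is bipartite (no odd cycle), so 2 colors suffice: χ(G) = 2.
A valid 2-coloring: color 1: [5, 6]; color 2: [4, 7].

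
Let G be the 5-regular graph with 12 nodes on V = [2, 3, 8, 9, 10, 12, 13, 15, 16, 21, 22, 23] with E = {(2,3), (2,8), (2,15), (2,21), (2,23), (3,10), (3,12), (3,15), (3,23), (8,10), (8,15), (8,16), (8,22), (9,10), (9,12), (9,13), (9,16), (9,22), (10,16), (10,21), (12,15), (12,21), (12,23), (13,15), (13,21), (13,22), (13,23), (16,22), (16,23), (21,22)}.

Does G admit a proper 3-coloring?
Yes, G is 3-colorable

A valid 3-coloring: color 1: [2, 12, 13, 16]; color 2: [10, 15, 22, 23]; color 3: [3, 8, 9, 21].
(χ(G) = 3 ≤ 3.)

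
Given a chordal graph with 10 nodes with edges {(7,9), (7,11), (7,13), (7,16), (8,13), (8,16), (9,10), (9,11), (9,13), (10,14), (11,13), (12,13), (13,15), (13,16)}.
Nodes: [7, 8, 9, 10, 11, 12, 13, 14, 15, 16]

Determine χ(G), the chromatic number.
Clique number ω(G) = 4 (lower bound: χ ≥ ω).
The clique on [7, 9, 11, 13] has size 4, forcing χ ≥ 4, and the coloring below uses 4 colors, so χ(G) = 4.
A valid 4-coloring: color 1: [10, 13]; color 2: [7, 8, 12, 14, 15]; color 3: [9, 16]; color 4: [11].

χ(G) = 4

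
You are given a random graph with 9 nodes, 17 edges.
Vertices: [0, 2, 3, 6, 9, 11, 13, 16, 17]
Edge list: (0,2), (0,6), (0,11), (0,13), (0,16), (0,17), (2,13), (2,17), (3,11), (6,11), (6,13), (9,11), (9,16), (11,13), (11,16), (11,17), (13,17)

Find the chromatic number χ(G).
χ(G) = 4

Clique number ω(G) = 4 (lower bound: χ ≥ ω).
The clique on [0, 2, 13, 17] has size 4, forcing χ ≥ 4, and the coloring below uses 4 colors, so χ(G) = 4.
A valid 4-coloring: color 1: [2, 11]; color 2: [0, 3, 9]; color 3: [13, 16]; color 4: [6, 17].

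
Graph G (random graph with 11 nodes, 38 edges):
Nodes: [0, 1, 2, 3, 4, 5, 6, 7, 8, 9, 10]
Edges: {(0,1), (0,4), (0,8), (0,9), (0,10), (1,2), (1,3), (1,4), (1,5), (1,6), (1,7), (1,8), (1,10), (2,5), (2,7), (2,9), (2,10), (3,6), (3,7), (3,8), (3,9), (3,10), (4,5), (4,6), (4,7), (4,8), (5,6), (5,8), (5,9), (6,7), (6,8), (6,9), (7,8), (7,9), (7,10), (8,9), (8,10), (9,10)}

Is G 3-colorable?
No, G is not 3-colorable

The clique on vertices [1, 3, 7, 8, 10] has size 5 > 3, so it alone needs 5 colors.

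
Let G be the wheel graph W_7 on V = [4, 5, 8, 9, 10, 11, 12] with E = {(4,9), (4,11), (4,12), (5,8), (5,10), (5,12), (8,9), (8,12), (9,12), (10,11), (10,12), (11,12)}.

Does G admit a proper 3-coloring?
A valid 3-coloring: color 1: [12]; color 2: [4, 8, 10]; color 3: [5, 9, 11].
(χ(G) = 3 ≤ 3.)

Yes, G is 3-colorable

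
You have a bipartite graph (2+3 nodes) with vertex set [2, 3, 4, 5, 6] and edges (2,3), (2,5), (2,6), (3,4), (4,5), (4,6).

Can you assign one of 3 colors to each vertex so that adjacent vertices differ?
A valid 3-coloring: color 1: [2, 4]; color 2: [3, 5, 6].
(χ(G) = 2 ≤ 3.)

Yes, G is 3-colorable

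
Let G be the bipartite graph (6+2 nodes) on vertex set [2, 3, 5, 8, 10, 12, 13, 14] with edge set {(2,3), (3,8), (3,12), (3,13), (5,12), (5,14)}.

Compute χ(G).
χ(G) = 2

Clique number ω(G) = 2 (lower bound: χ ≥ ω).
The graph is bipartite (no odd cycle), so 2 colors suffice: χ(G) = 2.
A valid 2-coloring: color 1: [3, 5, 10]; color 2: [2, 8, 12, 13, 14].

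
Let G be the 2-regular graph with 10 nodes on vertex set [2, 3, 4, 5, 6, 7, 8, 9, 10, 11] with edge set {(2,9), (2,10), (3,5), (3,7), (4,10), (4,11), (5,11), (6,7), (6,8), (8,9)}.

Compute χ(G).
χ(G) = 2

Clique number ω(G) = 2 (lower bound: χ ≥ ω).
The graph is bipartite (no odd cycle), so 2 colors suffice: χ(G) = 2.
A valid 2-coloring: color 1: [3, 6, 9, 10, 11]; color 2: [2, 4, 5, 7, 8].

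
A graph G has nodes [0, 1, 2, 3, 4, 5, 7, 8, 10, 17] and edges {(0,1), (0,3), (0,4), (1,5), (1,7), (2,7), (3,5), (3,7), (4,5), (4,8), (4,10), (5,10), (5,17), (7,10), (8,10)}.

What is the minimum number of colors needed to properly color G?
Clique number ω(G) = 3 (lower bound: χ ≥ ω).
The clique on [4, 5, 10] has size 3, forcing χ ≥ 3, and the coloring below uses 3 colors, so χ(G) = 3.
A valid 3-coloring: color 1: [0, 5, 7, 8]; color 2: [1, 2, 3, 4, 17]; color 3: [10].

χ(G) = 3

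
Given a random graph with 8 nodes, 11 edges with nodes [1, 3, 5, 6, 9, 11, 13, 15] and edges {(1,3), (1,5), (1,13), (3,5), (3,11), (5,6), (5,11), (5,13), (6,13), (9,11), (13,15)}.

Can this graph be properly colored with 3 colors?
Yes, G is 3-colorable

A valid 3-coloring: color 1: [5, 9, 15]; color 2: [3, 13]; color 3: [1, 6, 11].
(χ(G) = 3 ≤ 3.)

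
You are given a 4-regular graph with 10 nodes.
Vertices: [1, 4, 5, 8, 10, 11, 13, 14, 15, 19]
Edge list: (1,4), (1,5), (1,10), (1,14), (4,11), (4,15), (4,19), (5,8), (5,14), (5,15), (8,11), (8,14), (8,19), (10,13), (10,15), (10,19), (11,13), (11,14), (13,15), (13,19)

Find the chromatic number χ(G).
χ(G) = 4

Clique number ω(G) = 3 (lower bound: χ ≥ ω).
Suppose a proper 3-coloring c exists. The clique [1, 5, 14] takes 3 distinct colors; by symmetry let c(1) = 1, c(5) = 2, c(14) = 3.
- Vertex 8: neighbors [5, 14] already have colors [2, 3] ⇒ c(8) = 1.
- Vertex 11: neighbors [8, 14] already have colors [1, 3] ⇒ c(11) = 2.
- Vertex 4: neighbors [1, 11] already have colors [1, 2] ⇒ c(4) = 3.
- Vertex 15: neighbors [5, 4] already have colors [2, 3] ⇒ c(15) = 1.
- Vertex 13: neighbors [15, 11] already have colors [1, 2] ⇒ c(13) = 3.
- Vertex 10: neighbors [1, 13] already have colors [1, 3] ⇒ c(10) = 2.
- Vertex 19: neighbors [8, 10, 4] already have colors [1, 2, 3] — all 3 colors blocked. Contradiction.
The forced assignments end in a contradiction, so G has no proper 3-coloring (χ ≥ 4).
The coloring below uses 4 colors, so χ(G) = 4.
A valid 4-coloring: color 1: [14, 15, 19]; color 2: [5, 10, 11]; color 3: [4, 8, 13]; color 4: [1].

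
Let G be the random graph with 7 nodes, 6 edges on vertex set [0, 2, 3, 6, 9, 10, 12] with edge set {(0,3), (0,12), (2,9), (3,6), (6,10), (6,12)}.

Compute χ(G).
χ(G) = 2

Clique number ω(G) = 2 (lower bound: χ ≥ ω).
The graph is bipartite (no odd cycle), so 2 colors suffice: χ(G) = 2.
A valid 2-coloring: color 1: [0, 2, 6]; color 2: [3, 9, 10, 12].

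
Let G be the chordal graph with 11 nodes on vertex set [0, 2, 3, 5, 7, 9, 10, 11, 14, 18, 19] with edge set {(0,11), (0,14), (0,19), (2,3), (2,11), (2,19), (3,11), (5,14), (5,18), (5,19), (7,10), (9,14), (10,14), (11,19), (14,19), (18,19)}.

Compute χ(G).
Clique number ω(G) = 3 (lower bound: χ ≥ ω).
The clique on [2, 3, 11] has size 3, forcing χ ≥ 3, and the coloring below uses 3 colors, so χ(G) = 3.
A valid 3-coloring: color 1: [3, 9, 10, 19]; color 2: [7, 11, 14, 18]; color 3: [0, 2, 5].

χ(G) = 3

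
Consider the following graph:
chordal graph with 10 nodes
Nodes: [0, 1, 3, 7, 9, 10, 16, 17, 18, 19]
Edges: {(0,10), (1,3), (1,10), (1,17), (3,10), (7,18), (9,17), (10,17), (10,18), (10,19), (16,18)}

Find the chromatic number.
Clique number ω(G) = 3 (lower bound: χ ≥ ω).
The clique on [1, 10, 17] has size 3, forcing χ ≥ 3, and the coloring below uses 3 colors, so χ(G) = 3.
A valid 3-coloring: color 1: [7, 9, 10, 16]; color 2: [0, 3, 17, 18, 19]; color 3: [1].

χ(G) = 3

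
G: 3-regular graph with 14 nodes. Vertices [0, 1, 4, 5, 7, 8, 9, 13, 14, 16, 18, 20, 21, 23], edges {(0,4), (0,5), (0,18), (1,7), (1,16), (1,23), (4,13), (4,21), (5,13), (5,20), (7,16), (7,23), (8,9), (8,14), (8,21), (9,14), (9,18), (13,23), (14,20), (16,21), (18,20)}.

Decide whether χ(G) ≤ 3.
Yes, G is 3-colorable

A valid 3-coloring: color 1: [5, 7, 14, 18, 21]; color 2: [0, 1, 9, 13, 20]; color 3: [4, 8, 16, 23].
(χ(G) = 3 ≤ 3.)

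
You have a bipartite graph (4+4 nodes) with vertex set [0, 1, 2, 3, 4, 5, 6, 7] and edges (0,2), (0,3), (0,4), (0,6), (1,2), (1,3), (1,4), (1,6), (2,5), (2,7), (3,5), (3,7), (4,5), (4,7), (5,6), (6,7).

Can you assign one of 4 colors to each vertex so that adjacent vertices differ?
A valid 4-coloring: color 1: [2, 3, 4, 6]; color 2: [0, 1, 5, 7].
(χ(G) = 2 ≤ 4.)

Yes, G is 4-colorable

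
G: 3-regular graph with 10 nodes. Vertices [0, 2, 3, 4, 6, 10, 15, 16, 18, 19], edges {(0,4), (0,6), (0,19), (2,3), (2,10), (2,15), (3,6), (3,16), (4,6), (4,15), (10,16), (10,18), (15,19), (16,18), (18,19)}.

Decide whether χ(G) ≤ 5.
Yes, G is 5-colorable

A valid 5-coloring: color 1: [2, 6, 16, 19]; color 2: [0, 3, 10, 15]; color 3: [4, 18].
(χ(G) = 3 ≤ 5.)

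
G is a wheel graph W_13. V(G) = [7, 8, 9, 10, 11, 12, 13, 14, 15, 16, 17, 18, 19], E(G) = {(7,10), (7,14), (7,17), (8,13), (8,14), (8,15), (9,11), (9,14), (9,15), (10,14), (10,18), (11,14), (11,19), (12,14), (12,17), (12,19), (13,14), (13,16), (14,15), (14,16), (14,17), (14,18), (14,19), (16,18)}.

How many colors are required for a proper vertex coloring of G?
χ(G) = 3

Clique number ω(G) = 3 (lower bound: χ ≥ ω).
The clique on [7, 14, 17] has size 3, forcing χ ≥ 3, and the coloring below uses 3 colors, so χ(G) = 3.
A valid 3-coloring: color 1: [14]; color 2: [8, 9, 10, 16, 17, 19]; color 3: [7, 11, 12, 13, 15, 18].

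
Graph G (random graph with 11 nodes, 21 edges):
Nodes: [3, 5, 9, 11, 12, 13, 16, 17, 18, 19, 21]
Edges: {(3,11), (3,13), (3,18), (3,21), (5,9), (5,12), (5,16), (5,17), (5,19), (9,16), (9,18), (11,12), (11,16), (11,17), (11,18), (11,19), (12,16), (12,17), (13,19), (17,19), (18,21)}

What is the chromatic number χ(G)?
Clique number ω(G) = 3 (lower bound: χ ≥ ω).
The clique on [5, 9, 16] has size 3, forcing χ ≥ 3, and the coloring below uses 3 colors, so χ(G) = 3.
A valid 3-coloring: color 1: [5, 11, 13, 21]; color 2: [3, 9, 12, 19]; color 3: [16, 17, 18].

χ(G) = 3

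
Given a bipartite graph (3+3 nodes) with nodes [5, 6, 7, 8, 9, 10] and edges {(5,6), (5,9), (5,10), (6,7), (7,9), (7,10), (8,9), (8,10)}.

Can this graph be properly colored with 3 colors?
A valid 3-coloring: color 1: [5, 7, 8]; color 2: [6, 9, 10].
(χ(G) = 2 ≤ 3.)

Yes, G is 3-colorable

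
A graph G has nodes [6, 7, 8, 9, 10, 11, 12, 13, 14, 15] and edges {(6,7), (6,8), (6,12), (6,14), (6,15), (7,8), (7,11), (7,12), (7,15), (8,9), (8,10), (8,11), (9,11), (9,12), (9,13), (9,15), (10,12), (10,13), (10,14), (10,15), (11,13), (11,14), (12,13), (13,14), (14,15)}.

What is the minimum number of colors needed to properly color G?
χ(G) = 4

Clique number ω(G) = 3 (lower bound: χ ≥ ω).
Odd cycle [9, 12, 10, 14, 11] needs 3 colors (χ ≥ 3).
Vertex 13 is adjacent to every vertex of [9, 10, 11, 12, 14], which already need 3 colors among themselves, so 13 needs a new color (χ ≥ 4).
The coloring below uses 4 colors, so χ(G) = 4.
A valid 4-coloring: color 1: [8, 13, 15]; color 2: [7, 9, 14]; color 3: [6, 10, 11]; color 4: [12].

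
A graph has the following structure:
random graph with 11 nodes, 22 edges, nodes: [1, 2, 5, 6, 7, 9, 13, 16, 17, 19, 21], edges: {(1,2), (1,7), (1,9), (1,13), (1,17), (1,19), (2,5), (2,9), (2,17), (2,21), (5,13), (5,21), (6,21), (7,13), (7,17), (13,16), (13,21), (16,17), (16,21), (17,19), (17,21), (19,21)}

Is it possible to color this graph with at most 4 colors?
A valid 4-coloring: color 1: [1, 21]; color 2: [5, 6, 9, 17]; color 3: [2, 13, 19]; color 4: [7, 16].
(χ(G) = 4 ≤ 4.)

Yes, G is 4-colorable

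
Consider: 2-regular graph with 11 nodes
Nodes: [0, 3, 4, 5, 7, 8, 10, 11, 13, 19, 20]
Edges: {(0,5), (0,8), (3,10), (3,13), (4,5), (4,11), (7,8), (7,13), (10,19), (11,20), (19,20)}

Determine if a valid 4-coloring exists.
Yes, G is 4-colorable

A valid 4-coloring: color 1: [5, 8, 10, 13, 20]; color 2: [0, 3, 7, 11, 19]; color 3: [4].
(χ(G) = 3 ≤ 4.)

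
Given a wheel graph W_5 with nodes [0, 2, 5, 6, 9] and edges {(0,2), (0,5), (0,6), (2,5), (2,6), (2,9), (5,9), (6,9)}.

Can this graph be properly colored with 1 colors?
The clique on vertices [0, 2, 5] has size 3 > 1, so it alone needs 3 colors.

No, G is not 1-colorable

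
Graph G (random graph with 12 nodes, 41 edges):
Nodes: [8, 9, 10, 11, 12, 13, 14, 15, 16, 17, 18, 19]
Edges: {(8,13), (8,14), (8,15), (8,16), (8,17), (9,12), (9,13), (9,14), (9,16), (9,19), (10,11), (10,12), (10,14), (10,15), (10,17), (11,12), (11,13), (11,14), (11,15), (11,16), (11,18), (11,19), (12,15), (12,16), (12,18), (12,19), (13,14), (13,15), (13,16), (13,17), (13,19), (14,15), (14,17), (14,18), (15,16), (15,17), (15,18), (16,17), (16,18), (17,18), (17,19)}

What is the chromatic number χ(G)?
χ(G) = 5

Clique number ω(G) = 5 (lower bound: χ ≥ ω).
The clique on [8, 13, 15, 16, 17] has size 5, forcing χ ≥ 5, and the coloring below uses 5 colors, so χ(G) = 5.
A valid 5-coloring: color 1: [15, 19]; color 2: [9, 11, 17]; color 3: [12, 13]; color 4: [14, 16]; color 5: [8, 10, 18].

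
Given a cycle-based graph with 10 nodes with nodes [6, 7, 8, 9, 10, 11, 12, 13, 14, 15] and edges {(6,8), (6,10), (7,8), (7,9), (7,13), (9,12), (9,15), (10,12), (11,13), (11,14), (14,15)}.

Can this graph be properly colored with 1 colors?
No, G is not 1-colorable

Edge (6,8) forces its endpoints to differ, so 1 color is not enough.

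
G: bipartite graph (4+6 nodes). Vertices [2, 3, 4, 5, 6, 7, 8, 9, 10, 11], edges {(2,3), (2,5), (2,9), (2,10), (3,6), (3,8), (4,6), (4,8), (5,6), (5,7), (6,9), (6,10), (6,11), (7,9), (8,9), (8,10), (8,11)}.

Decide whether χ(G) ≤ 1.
No, G is not 1-colorable

Edge (3,8) forces its endpoints to differ, so 1 color is not enough.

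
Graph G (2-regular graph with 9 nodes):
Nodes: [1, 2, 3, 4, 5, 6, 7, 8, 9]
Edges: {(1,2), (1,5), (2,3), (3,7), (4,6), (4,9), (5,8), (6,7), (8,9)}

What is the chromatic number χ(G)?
χ(G) = 3

Clique number ω(G) = 2 (lower bound: χ ≥ ω).
Odd cycle [6, 7, 3, 2, 1, 5, 8, 9, 4] needs 3 colors (χ ≥ 3).
The coloring below uses 3 colors, so χ(G) = 3.
A valid 3-coloring: color 1: [1, 3, 6, 9]; color 2: [2, 4, 5, 7]; color 3: [8].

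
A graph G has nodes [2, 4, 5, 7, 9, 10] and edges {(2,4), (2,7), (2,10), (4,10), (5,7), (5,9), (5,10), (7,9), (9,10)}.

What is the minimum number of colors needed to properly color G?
χ(G) = 3

Clique number ω(G) = 3 (lower bound: χ ≥ ω).
The clique on [5, 9, 10] has size 3, forcing χ ≥ 3, and the coloring below uses 3 colors, so χ(G) = 3.
A valid 3-coloring: color 1: [7, 10]; color 2: [4, 9]; color 3: [2, 5].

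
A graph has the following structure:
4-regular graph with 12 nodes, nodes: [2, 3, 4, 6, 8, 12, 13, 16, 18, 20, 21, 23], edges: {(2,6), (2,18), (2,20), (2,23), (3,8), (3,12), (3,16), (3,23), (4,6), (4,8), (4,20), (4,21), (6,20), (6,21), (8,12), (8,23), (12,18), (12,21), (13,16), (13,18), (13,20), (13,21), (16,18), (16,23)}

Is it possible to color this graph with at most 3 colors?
Suppose a proper 3-coloring c exists. The clique [2, 6, 20] takes 3 distinct colors; by symmetry let c(2) = 1, c(6) = 2, c(20) = 3.
- Vertex 4: neighbors [6, 20] already have colors [2, 3] ⇒ c(4) = 1.
- Vertex 21: neighbors [4, 6] already have colors [1, 2] ⇒ c(21) = 3.
- Vertex 8: neighbors [4] already have colors [1]; try each remaining color.
- Case c(8) = 2:
  - Vertex 12: neighbors [8, 21] already have colors [2, 3] ⇒ c(12) = 1.
  - Vertex 3: neighbors [12, 8] already have colors [1, 2] ⇒ c(3) = 3.
  - Vertex 23: neighbors [2, 8, 3] already have colors [1, 2, 3] — all 3 colors blocked. Contradiction.
- Case c(8) = 3:
  - Vertex 23: neighbors [2, 8] already have colors [1, 3] ⇒ c(23) = 2.
  - Vertex 3: neighbors [23, 8] already have colors [2, 3] ⇒ c(3) = 1.
  - Vertex 16: neighbors [3, 23] already have colors [1, 2] ⇒ c(16) = 3.
  - Vertex 18: neighbors [2, 16] already have colors [1, 3] ⇒ c(18) = 2.
  - Vertex 12: neighbors [3, 18, 8] already have colors [1, 2, 3] — all 3 colors blocked. Contradiction.
Every case ends in a contradiction, so G has no proper 3-coloring (χ ≥ 4).

No, G is not 3-colorable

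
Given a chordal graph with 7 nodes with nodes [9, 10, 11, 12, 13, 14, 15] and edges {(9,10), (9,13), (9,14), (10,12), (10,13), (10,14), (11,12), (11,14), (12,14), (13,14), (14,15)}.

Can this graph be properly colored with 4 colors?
A valid 4-coloring: color 1: [14]; color 2: [10, 11, 15]; color 3: [12, 13]; color 4: [9].
(χ(G) = 4 ≤ 4.)

Yes, G is 4-colorable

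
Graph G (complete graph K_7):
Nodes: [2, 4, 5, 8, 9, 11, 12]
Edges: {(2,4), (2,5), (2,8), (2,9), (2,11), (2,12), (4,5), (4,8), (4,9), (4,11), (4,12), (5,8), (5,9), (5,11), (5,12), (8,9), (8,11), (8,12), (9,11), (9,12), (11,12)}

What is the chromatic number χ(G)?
χ(G) = 7

Clique number ω(G) = 7 (lower bound: χ ≥ ω).
The clique on [2, 4, 5, 8, 9, 11, 12] has size 7, forcing χ ≥ 7, and the coloring below uses 7 colors, so χ(G) = 7.
A valid 7-coloring: color 1: [9]; color 2: [12]; color 3: [4]; color 4: [11]; color 5: [2]; color 6: [8]; color 7: [5].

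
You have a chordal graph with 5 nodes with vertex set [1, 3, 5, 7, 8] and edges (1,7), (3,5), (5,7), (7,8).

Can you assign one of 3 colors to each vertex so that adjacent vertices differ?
A valid 3-coloring: color 1: [3, 7]; color 2: [1, 5, 8].
(χ(G) = 2 ≤ 3.)

Yes, G is 3-colorable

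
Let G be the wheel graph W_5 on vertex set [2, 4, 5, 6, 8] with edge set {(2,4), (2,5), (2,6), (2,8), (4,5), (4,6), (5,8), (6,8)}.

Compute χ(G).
Clique number ω(G) = 3 (lower bound: χ ≥ ω).
The clique on [2, 5, 8] has size 3, forcing χ ≥ 3, and the coloring below uses 3 colors, so χ(G) = 3.
A valid 3-coloring: color 1: [2]; color 2: [5, 6]; color 3: [4, 8].

χ(G) = 3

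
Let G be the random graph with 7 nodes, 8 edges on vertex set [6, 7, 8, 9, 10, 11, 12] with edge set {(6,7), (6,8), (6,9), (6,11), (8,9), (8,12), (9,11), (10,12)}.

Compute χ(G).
χ(G) = 3

Clique number ω(G) = 3 (lower bound: χ ≥ ω).
The clique on [6, 8, 9] has size 3, forcing χ ≥ 3, and the coloring below uses 3 colors, so χ(G) = 3.
A valid 3-coloring: color 1: [6, 12]; color 2: [7, 9, 10]; color 3: [8, 11].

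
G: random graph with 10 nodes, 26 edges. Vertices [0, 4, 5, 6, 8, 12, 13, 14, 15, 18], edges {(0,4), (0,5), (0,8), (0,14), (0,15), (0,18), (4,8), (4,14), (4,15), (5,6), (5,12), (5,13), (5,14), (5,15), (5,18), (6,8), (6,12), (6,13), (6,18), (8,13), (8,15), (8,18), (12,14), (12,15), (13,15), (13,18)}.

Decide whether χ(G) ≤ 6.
A valid 6-coloring: color 1: [5, 8]; color 2: [6, 14, 15]; color 3: [0, 12, 13]; color 4: [4, 18].
(χ(G) = 4 ≤ 6.)

Yes, G is 6-colorable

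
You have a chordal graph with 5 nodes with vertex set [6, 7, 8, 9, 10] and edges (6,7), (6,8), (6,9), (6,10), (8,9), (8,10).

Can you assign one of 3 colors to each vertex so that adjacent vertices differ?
Yes, G is 3-colorable

A valid 3-coloring: color 1: [6]; color 2: [7, 8]; color 3: [9, 10].
(χ(G) = 3 ≤ 3.)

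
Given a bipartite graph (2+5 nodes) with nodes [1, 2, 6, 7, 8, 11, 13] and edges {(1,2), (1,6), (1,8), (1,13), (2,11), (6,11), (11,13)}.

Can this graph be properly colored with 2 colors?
Yes, G is 2-colorable

A valid 2-coloring: color 1: [1, 7, 11]; color 2: [2, 6, 8, 13].
(χ(G) = 2 ≤ 2.)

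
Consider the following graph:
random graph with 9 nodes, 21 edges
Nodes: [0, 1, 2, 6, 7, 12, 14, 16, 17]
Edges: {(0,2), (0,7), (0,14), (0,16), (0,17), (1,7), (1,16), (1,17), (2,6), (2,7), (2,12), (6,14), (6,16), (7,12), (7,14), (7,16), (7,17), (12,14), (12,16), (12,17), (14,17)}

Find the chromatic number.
χ(G) = 4

Clique number ω(G) = 4 (lower bound: χ ≥ ω).
The clique on [0, 7, 14, 17] has size 4, forcing χ ≥ 4, and the coloring below uses 4 colors, so χ(G) = 4.
A valid 4-coloring: color 1: [6, 7]; color 2: [0, 1, 12]; color 3: [2, 14, 16]; color 4: [17].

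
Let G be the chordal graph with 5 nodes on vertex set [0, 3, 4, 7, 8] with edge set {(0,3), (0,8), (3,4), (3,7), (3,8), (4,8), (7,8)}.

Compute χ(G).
Clique number ω(G) = 3 (lower bound: χ ≥ ω).
The clique on [0, 3, 8] has size 3, forcing χ ≥ 3, and the coloring below uses 3 colors, so χ(G) = 3.
A valid 3-coloring: color 1: [8]; color 2: [3]; color 3: [0, 4, 7].

χ(G) = 3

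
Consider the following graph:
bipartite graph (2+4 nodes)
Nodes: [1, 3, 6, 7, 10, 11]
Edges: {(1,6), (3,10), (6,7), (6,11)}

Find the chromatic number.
χ(G) = 2

Clique number ω(G) = 2 (lower bound: χ ≥ ω).
The graph is bipartite (no odd cycle), so 2 colors suffice: χ(G) = 2.
A valid 2-coloring: color 1: [6, 10]; color 2: [1, 3, 7, 11].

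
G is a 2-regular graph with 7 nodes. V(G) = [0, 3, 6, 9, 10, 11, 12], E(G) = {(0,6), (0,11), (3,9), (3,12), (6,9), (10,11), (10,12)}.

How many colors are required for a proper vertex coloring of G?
Clique number ω(G) = 2 (lower bound: χ ≥ ω).
Odd cycle [10, 12, 3, 9, 6, 0, 11] needs 3 colors (χ ≥ 3).
The coloring below uses 3 colors, so χ(G) = 3.
A valid 3-coloring: color 1: [0, 9, 10]; color 2: [6, 11, 12]; color 3: [3].

χ(G) = 3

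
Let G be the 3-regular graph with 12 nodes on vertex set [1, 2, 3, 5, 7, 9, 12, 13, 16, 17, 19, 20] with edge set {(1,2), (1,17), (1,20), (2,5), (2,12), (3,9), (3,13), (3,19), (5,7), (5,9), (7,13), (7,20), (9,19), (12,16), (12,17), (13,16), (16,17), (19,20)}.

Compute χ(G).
Clique number ω(G) = 3 (lower bound: χ ≥ ω).
The clique on [3, 9, 19] has size 3, forcing χ ≥ 3, and the coloring below uses 3 colors, so χ(G) = 3.
A valid 3-coloring: color 1: [2, 9, 13, 17, 20]; color 2: [1, 7, 12, 19]; color 3: [3, 5, 16].

χ(G) = 3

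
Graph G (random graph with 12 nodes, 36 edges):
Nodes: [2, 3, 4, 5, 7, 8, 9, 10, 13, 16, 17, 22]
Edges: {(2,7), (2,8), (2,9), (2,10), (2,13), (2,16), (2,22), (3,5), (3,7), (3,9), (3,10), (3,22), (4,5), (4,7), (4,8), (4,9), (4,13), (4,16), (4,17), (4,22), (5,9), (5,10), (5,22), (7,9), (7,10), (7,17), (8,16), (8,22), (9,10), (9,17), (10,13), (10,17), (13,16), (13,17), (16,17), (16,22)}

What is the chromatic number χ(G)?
χ(G) = 5

Clique number ω(G) = 4 (lower bound: χ ≥ ω).
Suppose a proper 4-coloring c exists. The clique [2, 7, 9, 10] takes 4 distinct colors; by symmetry let c(2) = 1, c(7) = 2, c(9) = 3, c(10) = 4.
- Vertex 17: neighbors [7, 9, 10] already have colors [2, 3, 4] ⇒ c(17) = 1.
- Vertex 4: neighbors [17, 7, 9] already have colors [1, 2, 3] ⇒ c(4) = 4.
- Vertex 3: neighbors [7, 9, 10] already have colors [2, 3, 4] ⇒ c(3) = 1.
- Vertex 5: neighbors [3, 9, 4] already have colors [1, 3, 4] ⇒ c(5) = 2.
- Vertex 22: neighbors [2, 5, 4] already have colors [1, 2, 4] ⇒ c(22) = 3.
- Vertex 16: neighbors [2, 22, 4] already have colors [1, 3, 4] ⇒ c(16) = 2.
- Vertex 8: neighbors [2, 16, 22, 4] already have colors [1, 2, 3, 4] — all 4 colors blocked. Contradiction.
The forced assignments end in a contradiction, so G has no proper 4-coloring (χ ≥ 5).
The coloring below uses 5 colors, so χ(G) = 5.
A valid 5-coloring: color 1: [4, 10]; color 2: [9, 13, 22]; color 3: [2, 3, 17]; color 4: [5, 7, 16]; color 5: [8].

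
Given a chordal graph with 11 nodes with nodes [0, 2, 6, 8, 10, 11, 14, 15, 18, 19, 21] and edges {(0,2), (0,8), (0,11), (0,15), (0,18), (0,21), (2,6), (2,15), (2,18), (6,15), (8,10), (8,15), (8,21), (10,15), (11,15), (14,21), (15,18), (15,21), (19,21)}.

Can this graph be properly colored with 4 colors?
A valid 4-coloring: color 1: [14, 15, 19]; color 2: [0, 6, 10]; color 3: [2, 11, 21]; color 4: [8, 18].
(χ(G) = 4 ≤ 4.)

Yes, G is 4-colorable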